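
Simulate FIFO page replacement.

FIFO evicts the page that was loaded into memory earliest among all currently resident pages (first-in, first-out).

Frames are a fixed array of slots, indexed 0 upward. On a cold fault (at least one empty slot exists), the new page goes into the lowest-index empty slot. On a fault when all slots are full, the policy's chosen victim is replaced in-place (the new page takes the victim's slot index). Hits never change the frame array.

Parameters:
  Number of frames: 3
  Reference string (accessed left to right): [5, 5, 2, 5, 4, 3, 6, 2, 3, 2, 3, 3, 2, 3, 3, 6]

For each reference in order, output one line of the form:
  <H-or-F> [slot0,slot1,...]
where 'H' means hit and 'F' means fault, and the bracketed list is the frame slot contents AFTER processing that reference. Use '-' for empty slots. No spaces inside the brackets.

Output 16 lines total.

F [5,-,-]
H [5,-,-]
F [5,2,-]
H [5,2,-]
F [5,2,4]
F [3,2,4]
F [3,6,4]
F [3,6,2]
H [3,6,2]
H [3,6,2]
H [3,6,2]
H [3,6,2]
H [3,6,2]
H [3,6,2]
H [3,6,2]
H [3,6,2]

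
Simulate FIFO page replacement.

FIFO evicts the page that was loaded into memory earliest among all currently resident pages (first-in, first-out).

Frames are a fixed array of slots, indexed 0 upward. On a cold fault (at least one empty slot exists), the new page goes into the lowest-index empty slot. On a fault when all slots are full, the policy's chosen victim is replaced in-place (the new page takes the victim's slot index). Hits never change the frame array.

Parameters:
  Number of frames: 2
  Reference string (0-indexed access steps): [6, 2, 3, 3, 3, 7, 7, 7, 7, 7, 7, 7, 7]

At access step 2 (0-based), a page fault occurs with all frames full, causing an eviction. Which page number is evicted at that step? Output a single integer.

Step 0: ref 6 -> FAULT, frames=[6,-]
Step 1: ref 2 -> FAULT, frames=[6,2]
Step 2: ref 3 -> FAULT, evict 6, frames=[3,2]
At step 2: evicted page 6

Answer: 6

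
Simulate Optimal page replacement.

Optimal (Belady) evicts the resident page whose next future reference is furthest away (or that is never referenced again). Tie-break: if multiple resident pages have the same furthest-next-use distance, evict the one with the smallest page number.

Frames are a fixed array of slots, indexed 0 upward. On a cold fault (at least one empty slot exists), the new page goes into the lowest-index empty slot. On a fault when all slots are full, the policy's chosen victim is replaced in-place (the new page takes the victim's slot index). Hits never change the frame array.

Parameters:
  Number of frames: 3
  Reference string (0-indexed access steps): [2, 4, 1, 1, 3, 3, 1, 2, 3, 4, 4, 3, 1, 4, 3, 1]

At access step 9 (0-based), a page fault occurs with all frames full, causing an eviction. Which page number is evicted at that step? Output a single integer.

Answer: 2

Derivation:
Step 0: ref 2 -> FAULT, frames=[2,-,-]
Step 1: ref 4 -> FAULT, frames=[2,4,-]
Step 2: ref 1 -> FAULT, frames=[2,4,1]
Step 3: ref 1 -> HIT, frames=[2,4,1]
Step 4: ref 3 -> FAULT, evict 4, frames=[2,3,1]
Step 5: ref 3 -> HIT, frames=[2,3,1]
Step 6: ref 1 -> HIT, frames=[2,3,1]
Step 7: ref 2 -> HIT, frames=[2,3,1]
Step 8: ref 3 -> HIT, frames=[2,3,1]
Step 9: ref 4 -> FAULT, evict 2, frames=[4,3,1]
At step 9: evicted page 2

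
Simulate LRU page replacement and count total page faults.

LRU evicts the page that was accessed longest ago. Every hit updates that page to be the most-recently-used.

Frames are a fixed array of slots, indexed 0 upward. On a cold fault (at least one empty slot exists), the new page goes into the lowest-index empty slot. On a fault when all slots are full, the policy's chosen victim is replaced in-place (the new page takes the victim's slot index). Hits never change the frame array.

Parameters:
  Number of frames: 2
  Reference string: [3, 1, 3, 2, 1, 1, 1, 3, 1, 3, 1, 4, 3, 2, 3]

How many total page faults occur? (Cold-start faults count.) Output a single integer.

Answer: 8

Derivation:
Step 0: ref 3 → FAULT, frames=[3,-]
Step 1: ref 1 → FAULT, frames=[3,1]
Step 2: ref 3 → HIT, frames=[3,1]
Step 3: ref 2 → FAULT (evict 1), frames=[3,2]
Step 4: ref 1 → FAULT (evict 3), frames=[1,2]
Step 5: ref 1 → HIT, frames=[1,2]
Step 6: ref 1 → HIT, frames=[1,2]
Step 7: ref 3 → FAULT (evict 2), frames=[1,3]
Step 8: ref 1 → HIT, frames=[1,3]
Step 9: ref 3 → HIT, frames=[1,3]
Step 10: ref 1 → HIT, frames=[1,3]
Step 11: ref 4 → FAULT (evict 3), frames=[1,4]
Step 12: ref 3 → FAULT (evict 1), frames=[3,4]
Step 13: ref 2 → FAULT (evict 4), frames=[3,2]
Step 14: ref 3 → HIT, frames=[3,2]
Total faults: 8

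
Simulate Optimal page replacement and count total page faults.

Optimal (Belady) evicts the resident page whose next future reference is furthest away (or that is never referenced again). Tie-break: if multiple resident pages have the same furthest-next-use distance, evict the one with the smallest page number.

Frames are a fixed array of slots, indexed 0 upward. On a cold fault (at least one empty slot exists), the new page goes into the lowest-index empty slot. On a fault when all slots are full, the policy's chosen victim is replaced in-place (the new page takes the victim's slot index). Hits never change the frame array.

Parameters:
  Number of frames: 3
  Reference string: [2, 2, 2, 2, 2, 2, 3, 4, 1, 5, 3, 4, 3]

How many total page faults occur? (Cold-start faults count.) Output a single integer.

Step 0: ref 2 → FAULT, frames=[2,-,-]
Step 1: ref 2 → HIT, frames=[2,-,-]
Step 2: ref 2 → HIT, frames=[2,-,-]
Step 3: ref 2 → HIT, frames=[2,-,-]
Step 4: ref 2 → HIT, frames=[2,-,-]
Step 5: ref 2 → HIT, frames=[2,-,-]
Step 6: ref 3 → FAULT, frames=[2,3,-]
Step 7: ref 4 → FAULT, frames=[2,3,4]
Step 8: ref 1 → FAULT (evict 2), frames=[1,3,4]
Step 9: ref 5 → FAULT (evict 1), frames=[5,3,4]
Step 10: ref 3 → HIT, frames=[5,3,4]
Step 11: ref 4 → HIT, frames=[5,3,4]
Step 12: ref 3 → HIT, frames=[5,3,4]
Total faults: 5

Answer: 5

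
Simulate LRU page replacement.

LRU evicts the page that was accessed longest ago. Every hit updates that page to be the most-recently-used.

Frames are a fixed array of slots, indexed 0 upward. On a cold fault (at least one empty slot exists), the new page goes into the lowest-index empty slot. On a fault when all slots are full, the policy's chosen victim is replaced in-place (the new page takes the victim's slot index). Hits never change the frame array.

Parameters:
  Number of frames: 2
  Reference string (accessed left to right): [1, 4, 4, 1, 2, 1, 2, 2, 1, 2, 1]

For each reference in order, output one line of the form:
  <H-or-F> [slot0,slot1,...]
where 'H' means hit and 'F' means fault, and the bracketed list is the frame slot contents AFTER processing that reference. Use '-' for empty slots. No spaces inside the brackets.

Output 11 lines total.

F [1,-]
F [1,4]
H [1,4]
H [1,4]
F [1,2]
H [1,2]
H [1,2]
H [1,2]
H [1,2]
H [1,2]
H [1,2]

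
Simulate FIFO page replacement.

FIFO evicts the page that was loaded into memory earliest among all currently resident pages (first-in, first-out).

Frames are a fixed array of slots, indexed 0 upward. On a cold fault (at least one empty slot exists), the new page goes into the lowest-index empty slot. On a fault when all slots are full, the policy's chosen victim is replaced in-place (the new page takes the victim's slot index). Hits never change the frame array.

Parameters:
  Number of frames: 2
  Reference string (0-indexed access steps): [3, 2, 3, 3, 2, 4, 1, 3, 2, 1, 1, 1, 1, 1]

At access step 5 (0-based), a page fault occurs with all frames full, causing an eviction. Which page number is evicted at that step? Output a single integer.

Answer: 3

Derivation:
Step 0: ref 3 -> FAULT, frames=[3,-]
Step 1: ref 2 -> FAULT, frames=[3,2]
Step 2: ref 3 -> HIT, frames=[3,2]
Step 3: ref 3 -> HIT, frames=[3,2]
Step 4: ref 2 -> HIT, frames=[3,2]
Step 5: ref 4 -> FAULT, evict 3, frames=[4,2]
At step 5: evicted page 3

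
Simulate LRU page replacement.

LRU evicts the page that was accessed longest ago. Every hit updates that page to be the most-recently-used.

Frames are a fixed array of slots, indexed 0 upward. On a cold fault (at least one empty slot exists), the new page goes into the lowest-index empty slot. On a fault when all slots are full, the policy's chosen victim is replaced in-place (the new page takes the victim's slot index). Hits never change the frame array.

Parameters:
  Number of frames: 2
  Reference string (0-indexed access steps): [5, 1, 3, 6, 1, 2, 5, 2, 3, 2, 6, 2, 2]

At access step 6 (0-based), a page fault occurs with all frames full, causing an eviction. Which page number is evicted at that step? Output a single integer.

Step 0: ref 5 -> FAULT, frames=[5,-]
Step 1: ref 1 -> FAULT, frames=[5,1]
Step 2: ref 3 -> FAULT, evict 5, frames=[3,1]
Step 3: ref 6 -> FAULT, evict 1, frames=[3,6]
Step 4: ref 1 -> FAULT, evict 3, frames=[1,6]
Step 5: ref 2 -> FAULT, evict 6, frames=[1,2]
Step 6: ref 5 -> FAULT, evict 1, frames=[5,2]
At step 6: evicted page 1

Answer: 1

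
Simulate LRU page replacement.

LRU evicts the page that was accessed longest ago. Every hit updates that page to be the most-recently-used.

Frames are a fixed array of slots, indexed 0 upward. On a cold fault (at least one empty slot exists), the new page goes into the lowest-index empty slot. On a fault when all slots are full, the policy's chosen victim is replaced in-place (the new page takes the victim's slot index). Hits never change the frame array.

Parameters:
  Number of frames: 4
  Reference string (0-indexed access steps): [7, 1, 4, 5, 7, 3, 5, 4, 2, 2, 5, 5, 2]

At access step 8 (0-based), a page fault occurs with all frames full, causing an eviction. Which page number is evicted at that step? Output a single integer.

Step 0: ref 7 -> FAULT, frames=[7,-,-,-]
Step 1: ref 1 -> FAULT, frames=[7,1,-,-]
Step 2: ref 4 -> FAULT, frames=[7,1,4,-]
Step 3: ref 5 -> FAULT, frames=[7,1,4,5]
Step 4: ref 7 -> HIT, frames=[7,1,4,5]
Step 5: ref 3 -> FAULT, evict 1, frames=[7,3,4,5]
Step 6: ref 5 -> HIT, frames=[7,3,4,5]
Step 7: ref 4 -> HIT, frames=[7,3,4,5]
Step 8: ref 2 -> FAULT, evict 7, frames=[2,3,4,5]
At step 8: evicted page 7

Answer: 7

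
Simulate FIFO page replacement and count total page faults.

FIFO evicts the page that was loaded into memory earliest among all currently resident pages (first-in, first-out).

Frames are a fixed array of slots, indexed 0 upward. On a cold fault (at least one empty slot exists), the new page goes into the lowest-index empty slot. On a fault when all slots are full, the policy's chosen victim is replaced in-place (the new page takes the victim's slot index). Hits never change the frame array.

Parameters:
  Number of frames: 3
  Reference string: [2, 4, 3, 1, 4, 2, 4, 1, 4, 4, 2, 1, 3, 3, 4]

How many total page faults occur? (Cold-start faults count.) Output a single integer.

Answer: 7

Derivation:
Step 0: ref 2 → FAULT, frames=[2,-,-]
Step 1: ref 4 → FAULT, frames=[2,4,-]
Step 2: ref 3 → FAULT, frames=[2,4,3]
Step 3: ref 1 → FAULT (evict 2), frames=[1,4,3]
Step 4: ref 4 → HIT, frames=[1,4,3]
Step 5: ref 2 → FAULT (evict 4), frames=[1,2,3]
Step 6: ref 4 → FAULT (evict 3), frames=[1,2,4]
Step 7: ref 1 → HIT, frames=[1,2,4]
Step 8: ref 4 → HIT, frames=[1,2,4]
Step 9: ref 4 → HIT, frames=[1,2,4]
Step 10: ref 2 → HIT, frames=[1,2,4]
Step 11: ref 1 → HIT, frames=[1,2,4]
Step 12: ref 3 → FAULT (evict 1), frames=[3,2,4]
Step 13: ref 3 → HIT, frames=[3,2,4]
Step 14: ref 4 → HIT, frames=[3,2,4]
Total faults: 7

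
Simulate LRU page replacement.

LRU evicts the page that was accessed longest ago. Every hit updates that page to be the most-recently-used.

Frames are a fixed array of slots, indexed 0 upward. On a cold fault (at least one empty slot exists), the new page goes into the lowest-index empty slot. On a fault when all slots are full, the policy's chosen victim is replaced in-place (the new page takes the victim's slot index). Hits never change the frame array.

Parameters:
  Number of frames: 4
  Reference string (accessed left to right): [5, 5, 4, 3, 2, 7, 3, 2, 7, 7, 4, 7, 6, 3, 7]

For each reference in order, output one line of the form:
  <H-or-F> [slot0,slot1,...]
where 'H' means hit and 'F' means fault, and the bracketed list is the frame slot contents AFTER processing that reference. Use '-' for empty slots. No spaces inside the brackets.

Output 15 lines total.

F [5,-,-,-]
H [5,-,-,-]
F [5,4,-,-]
F [5,4,3,-]
F [5,4,3,2]
F [7,4,3,2]
H [7,4,3,2]
H [7,4,3,2]
H [7,4,3,2]
H [7,4,3,2]
H [7,4,3,2]
H [7,4,3,2]
F [7,4,6,2]
F [7,4,6,3]
H [7,4,6,3]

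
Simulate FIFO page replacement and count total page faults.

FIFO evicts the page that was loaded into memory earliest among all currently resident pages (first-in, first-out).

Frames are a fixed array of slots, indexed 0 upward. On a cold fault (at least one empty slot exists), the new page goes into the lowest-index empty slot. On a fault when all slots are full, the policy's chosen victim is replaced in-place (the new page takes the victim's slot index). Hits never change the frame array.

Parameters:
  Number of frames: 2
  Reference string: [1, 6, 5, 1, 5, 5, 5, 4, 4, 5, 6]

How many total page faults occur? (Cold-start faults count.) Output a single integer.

Answer: 7

Derivation:
Step 0: ref 1 → FAULT, frames=[1,-]
Step 1: ref 6 → FAULT, frames=[1,6]
Step 2: ref 5 → FAULT (evict 1), frames=[5,6]
Step 3: ref 1 → FAULT (evict 6), frames=[5,1]
Step 4: ref 5 → HIT, frames=[5,1]
Step 5: ref 5 → HIT, frames=[5,1]
Step 6: ref 5 → HIT, frames=[5,1]
Step 7: ref 4 → FAULT (evict 5), frames=[4,1]
Step 8: ref 4 → HIT, frames=[4,1]
Step 9: ref 5 → FAULT (evict 1), frames=[4,5]
Step 10: ref 6 → FAULT (evict 4), frames=[6,5]
Total faults: 7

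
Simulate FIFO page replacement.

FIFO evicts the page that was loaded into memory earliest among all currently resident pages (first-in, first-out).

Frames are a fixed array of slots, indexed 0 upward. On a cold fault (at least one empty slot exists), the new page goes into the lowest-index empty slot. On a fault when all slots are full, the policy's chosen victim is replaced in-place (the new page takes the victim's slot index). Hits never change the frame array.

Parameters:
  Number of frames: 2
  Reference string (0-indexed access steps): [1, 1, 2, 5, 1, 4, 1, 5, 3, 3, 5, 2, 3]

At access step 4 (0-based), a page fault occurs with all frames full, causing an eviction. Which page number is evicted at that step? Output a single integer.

Answer: 2

Derivation:
Step 0: ref 1 -> FAULT, frames=[1,-]
Step 1: ref 1 -> HIT, frames=[1,-]
Step 2: ref 2 -> FAULT, frames=[1,2]
Step 3: ref 5 -> FAULT, evict 1, frames=[5,2]
Step 4: ref 1 -> FAULT, evict 2, frames=[5,1]
At step 4: evicted page 2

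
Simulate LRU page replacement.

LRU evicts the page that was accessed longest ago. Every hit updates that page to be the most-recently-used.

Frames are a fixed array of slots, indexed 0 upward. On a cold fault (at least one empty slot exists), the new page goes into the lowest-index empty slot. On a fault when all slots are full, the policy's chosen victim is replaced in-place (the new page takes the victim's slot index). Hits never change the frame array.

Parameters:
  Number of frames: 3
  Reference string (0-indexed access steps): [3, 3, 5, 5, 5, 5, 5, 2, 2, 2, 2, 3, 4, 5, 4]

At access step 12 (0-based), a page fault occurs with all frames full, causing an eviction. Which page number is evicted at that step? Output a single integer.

Answer: 5

Derivation:
Step 0: ref 3 -> FAULT, frames=[3,-,-]
Step 1: ref 3 -> HIT, frames=[3,-,-]
Step 2: ref 5 -> FAULT, frames=[3,5,-]
Step 3: ref 5 -> HIT, frames=[3,5,-]
Step 4: ref 5 -> HIT, frames=[3,5,-]
Step 5: ref 5 -> HIT, frames=[3,5,-]
Step 6: ref 5 -> HIT, frames=[3,5,-]
Step 7: ref 2 -> FAULT, frames=[3,5,2]
Step 8: ref 2 -> HIT, frames=[3,5,2]
Step 9: ref 2 -> HIT, frames=[3,5,2]
Step 10: ref 2 -> HIT, frames=[3,5,2]
Step 11: ref 3 -> HIT, frames=[3,5,2]
Step 12: ref 4 -> FAULT, evict 5, frames=[3,4,2]
At step 12: evicted page 5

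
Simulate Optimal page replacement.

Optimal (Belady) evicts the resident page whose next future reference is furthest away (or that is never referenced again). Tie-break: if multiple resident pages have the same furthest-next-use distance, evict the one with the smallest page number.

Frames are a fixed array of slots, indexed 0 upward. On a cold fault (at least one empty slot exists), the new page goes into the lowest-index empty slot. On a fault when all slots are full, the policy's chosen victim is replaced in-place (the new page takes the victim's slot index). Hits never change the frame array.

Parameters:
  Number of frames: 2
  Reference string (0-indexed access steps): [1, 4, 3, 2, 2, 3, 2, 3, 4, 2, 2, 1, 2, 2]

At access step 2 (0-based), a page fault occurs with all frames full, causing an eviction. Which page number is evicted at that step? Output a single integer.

Answer: 1

Derivation:
Step 0: ref 1 -> FAULT, frames=[1,-]
Step 1: ref 4 -> FAULT, frames=[1,4]
Step 2: ref 3 -> FAULT, evict 1, frames=[3,4]
At step 2: evicted page 1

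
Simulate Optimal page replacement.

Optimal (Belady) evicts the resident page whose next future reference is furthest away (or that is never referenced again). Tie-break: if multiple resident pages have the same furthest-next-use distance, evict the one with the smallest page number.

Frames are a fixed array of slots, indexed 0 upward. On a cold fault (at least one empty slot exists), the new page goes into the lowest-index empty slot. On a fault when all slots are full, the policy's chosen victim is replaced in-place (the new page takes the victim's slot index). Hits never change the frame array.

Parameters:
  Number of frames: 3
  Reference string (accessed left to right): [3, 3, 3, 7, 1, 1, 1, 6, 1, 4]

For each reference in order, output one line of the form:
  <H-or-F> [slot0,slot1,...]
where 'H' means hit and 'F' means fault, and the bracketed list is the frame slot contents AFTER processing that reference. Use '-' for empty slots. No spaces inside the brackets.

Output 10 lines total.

F [3,-,-]
H [3,-,-]
H [3,-,-]
F [3,7,-]
F [3,7,1]
H [3,7,1]
H [3,7,1]
F [6,7,1]
H [6,7,1]
F [6,7,4]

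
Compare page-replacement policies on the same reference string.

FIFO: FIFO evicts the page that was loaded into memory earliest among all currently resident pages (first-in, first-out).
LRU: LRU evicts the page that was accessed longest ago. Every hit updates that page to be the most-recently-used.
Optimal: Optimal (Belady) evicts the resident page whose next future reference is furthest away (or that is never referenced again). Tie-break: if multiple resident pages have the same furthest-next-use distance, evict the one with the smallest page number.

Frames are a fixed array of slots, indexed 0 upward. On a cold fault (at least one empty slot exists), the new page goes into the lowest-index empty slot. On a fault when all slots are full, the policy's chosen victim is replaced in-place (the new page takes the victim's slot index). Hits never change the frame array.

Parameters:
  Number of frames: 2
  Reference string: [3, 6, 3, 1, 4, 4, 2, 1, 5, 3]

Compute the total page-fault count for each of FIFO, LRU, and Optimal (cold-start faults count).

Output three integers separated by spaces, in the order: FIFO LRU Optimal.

--- FIFO ---
  step 0: ref 3 -> FAULT, frames=[3,-] (faults so far: 1)
  step 1: ref 6 -> FAULT, frames=[3,6] (faults so far: 2)
  step 2: ref 3 -> HIT, frames=[3,6] (faults so far: 2)
  step 3: ref 1 -> FAULT, evict 3, frames=[1,6] (faults so far: 3)
  step 4: ref 4 -> FAULT, evict 6, frames=[1,4] (faults so far: 4)
  step 5: ref 4 -> HIT, frames=[1,4] (faults so far: 4)
  step 6: ref 2 -> FAULT, evict 1, frames=[2,4] (faults so far: 5)
  step 7: ref 1 -> FAULT, evict 4, frames=[2,1] (faults so far: 6)
  step 8: ref 5 -> FAULT, evict 2, frames=[5,1] (faults so far: 7)
  step 9: ref 3 -> FAULT, evict 1, frames=[5,3] (faults so far: 8)
  FIFO total faults: 8
--- LRU ---
  step 0: ref 3 -> FAULT, frames=[3,-] (faults so far: 1)
  step 1: ref 6 -> FAULT, frames=[3,6] (faults so far: 2)
  step 2: ref 3 -> HIT, frames=[3,6] (faults so far: 2)
  step 3: ref 1 -> FAULT, evict 6, frames=[3,1] (faults so far: 3)
  step 4: ref 4 -> FAULT, evict 3, frames=[4,1] (faults so far: 4)
  step 5: ref 4 -> HIT, frames=[4,1] (faults so far: 4)
  step 6: ref 2 -> FAULT, evict 1, frames=[4,2] (faults so far: 5)
  step 7: ref 1 -> FAULT, evict 4, frames=[1,2] (faults so far: 6)
  step 8: ref 5 -> FAULT, evict 2, frames=[1,5] (faults so far: 7)
  step 9: ref 3 -> FAULT, evict 1, frames=[3,5] (faults so far: 8)
  LRU total faults: 8
--- Optimal ---
  step 0: ref 3 -> FAULT, frames=[3,-] (faults so far: 1)
  step 1: ref 6 -> FAULT, frames=[3,6] (faults so far: 2)
  step 2: ref 3 -> HIT, frames=[3,6] (faults so far: 2)
  step 3: ref 1 -> FAULT, evict 6, frames=[3,1] (faults so far: 3)
  step 4: ref 4 -> FAULT, evict 3, frames=[4,1] (faults so far: 4)
  step 5: ref 4 -> HIT, frames=[4,1] (faults so far: 4)
  step 6: ref 2 -> FAULT, evict 4, frames=[2,1] (faults so far: 5)
  step 7: ref 1 -> HIT, frames=[2,1] (faults so far: 5)
  step 8: ref 5 -> FAULT, evict 1, frames=[2,5] (faults so far: 6)
  step 9: ref 3 -> FAULT, evict 2, frames=[3,5] (faults so far: 7)
  Optimal total faults: 7

Answer: 8 8 7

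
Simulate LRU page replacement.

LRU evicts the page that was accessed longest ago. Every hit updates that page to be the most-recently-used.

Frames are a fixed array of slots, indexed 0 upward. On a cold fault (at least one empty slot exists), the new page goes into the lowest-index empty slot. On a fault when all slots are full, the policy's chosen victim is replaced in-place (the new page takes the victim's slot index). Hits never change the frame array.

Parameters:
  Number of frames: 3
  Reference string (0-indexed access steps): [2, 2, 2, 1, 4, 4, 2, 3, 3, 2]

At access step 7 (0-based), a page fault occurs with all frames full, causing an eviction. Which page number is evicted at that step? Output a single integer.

Step 0: ref 2 -> FAULT, frames=[2,-,-]
Step 1: ref 2 -> HIT, frames=[2,-,-]
Step 2: ref 2 -> HIT, frames=[2,-,-]
Step 3: ref 1 -> FAULT, frames=[2,1,-]
Step 4: ref 4 -> FAULT, frames=[2,1,4]
Step 5: ref 4 -> HIT, frames=[2,1,4]
Step 6: ref 2 -> HIT, frames=[2,1,4]
Step 7: ref 3 -> FAULT, evict 1, frames=[2,3,4]
At step 7: evicted page 1

Answer: 1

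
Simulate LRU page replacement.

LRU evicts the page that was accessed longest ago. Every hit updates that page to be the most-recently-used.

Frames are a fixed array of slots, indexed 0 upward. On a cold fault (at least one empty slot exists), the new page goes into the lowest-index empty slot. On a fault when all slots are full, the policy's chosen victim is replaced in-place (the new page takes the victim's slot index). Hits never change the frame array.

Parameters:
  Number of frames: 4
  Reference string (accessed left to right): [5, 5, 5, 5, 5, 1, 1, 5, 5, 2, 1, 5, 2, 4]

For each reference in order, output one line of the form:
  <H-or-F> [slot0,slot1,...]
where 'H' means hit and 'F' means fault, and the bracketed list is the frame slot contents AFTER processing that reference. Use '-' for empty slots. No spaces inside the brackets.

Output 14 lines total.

F [5,-,-,-]
H [5,-,-,-]
H [5,-,-,-]
H [5,-,-,-]
H [5,-,-,-]
F [5,1,-,-]
H [5,1,-,-]
H [5,1,-,-]
H [5,1,-,-]
F [5,1,2,-]
H [5,1,2,-]
H [5,1,2,-]
H [5,1,2,-]
F [5,1,2,4]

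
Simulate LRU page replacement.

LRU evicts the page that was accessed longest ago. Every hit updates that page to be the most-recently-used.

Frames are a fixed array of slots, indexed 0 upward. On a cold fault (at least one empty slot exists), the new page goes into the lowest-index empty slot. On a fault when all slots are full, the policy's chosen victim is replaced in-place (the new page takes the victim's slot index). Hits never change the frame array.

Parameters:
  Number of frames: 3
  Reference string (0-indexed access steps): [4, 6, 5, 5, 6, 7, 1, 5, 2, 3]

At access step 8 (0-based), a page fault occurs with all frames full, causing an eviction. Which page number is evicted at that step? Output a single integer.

Step 0: ref 4 -> FAULT, frames=[4,-,-]
Step 1: ref 6 -> FAULT, frames=[4,6,-]
Step 2: ref 5 -> FAULT, frames=[4,6,5]
Step 3: ref 5 -> HIT, frames=[4,6,5]
Step 4: ref 6 -> HIT, frames=[4,6,5]
Step 5: ref 7 -> FAULT, evict 4, frames=[7,6,5]
Step 6: ref 1 -> FAULT, evict 5, frames=[7,6,1]
Step 7: ref 5 -> FAULT, evict 6, frames=[7,5,1]
Step 8: ref 2 -> FAULT, evict 7, frames=[2,5,1]
At step 8: evicted page 7

Answer: 7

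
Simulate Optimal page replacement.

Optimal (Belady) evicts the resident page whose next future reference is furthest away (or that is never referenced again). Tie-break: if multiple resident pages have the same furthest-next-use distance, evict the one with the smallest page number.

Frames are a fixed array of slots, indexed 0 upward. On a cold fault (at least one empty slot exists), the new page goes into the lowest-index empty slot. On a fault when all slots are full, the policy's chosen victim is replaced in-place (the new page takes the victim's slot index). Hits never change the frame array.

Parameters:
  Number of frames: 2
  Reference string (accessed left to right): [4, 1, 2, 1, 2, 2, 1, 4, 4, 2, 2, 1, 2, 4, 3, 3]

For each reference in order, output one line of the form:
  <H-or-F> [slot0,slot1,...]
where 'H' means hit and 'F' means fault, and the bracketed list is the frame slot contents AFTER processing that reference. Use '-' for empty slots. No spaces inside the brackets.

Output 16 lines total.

F [4,-]
F [4,1]
F [2,1]
H [2,1]
H [2,1]
H [2,1]
H [2,1]
F [2,4]
H [2,4]
H [2,4]
H [2,4]
F [2,1]
H [2,1]
F [2,4]
F [3,4]
H [3,4]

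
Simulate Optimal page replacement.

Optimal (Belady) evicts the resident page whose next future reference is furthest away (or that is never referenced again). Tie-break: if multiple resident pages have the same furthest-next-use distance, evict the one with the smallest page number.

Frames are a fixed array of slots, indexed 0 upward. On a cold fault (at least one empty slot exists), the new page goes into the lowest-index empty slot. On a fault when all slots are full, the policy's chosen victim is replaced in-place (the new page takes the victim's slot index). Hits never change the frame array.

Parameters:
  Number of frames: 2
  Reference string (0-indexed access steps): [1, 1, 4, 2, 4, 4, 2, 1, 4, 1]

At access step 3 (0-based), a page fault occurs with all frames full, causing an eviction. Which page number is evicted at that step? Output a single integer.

Step 0: ref 1 -> FAULT, frames=[1,-]
Step 1: ref 1 -> HIT, frames=[1,-]
Step 2: ref 4 -> FAULT, frames=[1,4]
Step 3: ref 2 -> FAULT, evict 1, frames=[2,4]
At step 3: evicted page 1

Answer: 1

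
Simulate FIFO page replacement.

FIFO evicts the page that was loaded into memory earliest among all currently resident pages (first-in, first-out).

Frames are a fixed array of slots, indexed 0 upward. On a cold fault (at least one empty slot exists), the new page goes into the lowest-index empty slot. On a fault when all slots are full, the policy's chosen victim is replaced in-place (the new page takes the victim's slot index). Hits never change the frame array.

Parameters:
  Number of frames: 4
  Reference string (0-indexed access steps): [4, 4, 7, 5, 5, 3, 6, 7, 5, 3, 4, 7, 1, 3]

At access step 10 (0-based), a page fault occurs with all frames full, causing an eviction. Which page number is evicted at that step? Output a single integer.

Answer: 7

Derivation:
Step 0: ref 4 -> FAULT, frames=[4,-,-,-]
Step 1: ref 4 -> HIT, frames=[4,-,-,-]
Step 2: ref 7 -> FAULT, frames=[4,7,-,-]
Step 3: ref 5 -> FAULT, frames=[4,7,5,-]
Step 4: ref 5 -> HIT, frames=[4,7,5,-]
Step 5: ref 3 -> FAULT, frames=[4,7,5,3]
Step 6: ref 6 -> FAULT, evict 4, frames=[6,7,5,3]
Step 7: ref 7 -> HIT, frames=[6,7,5,3]
Step 8: ref 5 -> HIT, frames=[6,7,5,3]
Step 9: ref 3 -> HIT, frames=[6,7,5,3]
Step 10: ref 4 -> FAULT, evict 7, frames=[6,4,5,3]
At step 10: evicted page 7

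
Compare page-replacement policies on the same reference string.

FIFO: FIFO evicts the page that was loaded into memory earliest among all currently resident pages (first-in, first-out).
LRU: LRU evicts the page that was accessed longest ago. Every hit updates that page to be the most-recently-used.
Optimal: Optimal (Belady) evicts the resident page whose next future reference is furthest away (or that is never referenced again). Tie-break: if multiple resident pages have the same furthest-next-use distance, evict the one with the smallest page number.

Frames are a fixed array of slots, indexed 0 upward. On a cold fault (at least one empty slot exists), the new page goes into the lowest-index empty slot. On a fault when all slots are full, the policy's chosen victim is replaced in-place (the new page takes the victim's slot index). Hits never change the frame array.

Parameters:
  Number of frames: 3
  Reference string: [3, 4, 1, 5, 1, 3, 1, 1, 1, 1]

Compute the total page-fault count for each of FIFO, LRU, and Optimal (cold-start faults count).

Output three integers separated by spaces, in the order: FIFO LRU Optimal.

--- FIFO ---
  step 0: ref 3 -> FAULT, frames=[3,-,-] (faults so far: 1)
  step 1: ref 4 -> FAULT, frames=[3,4,-] (faults so far: 2)
  step 2: ref 1 -> FAULT, frames=[3,4,1] (faults so far: 3)
  step 3: ref 5 -> FAULT, evict 3, frames=[5,4,1] (faults so far: 4)
  step 4: ref 1 -> HIT, frames=[5,4,1] (faults so far: 4)
  step 5: ref 3 -> FAULT, evict 4, frames=[5,3,1] (faults so far: 5)
  step 6: ref 1 -> HIT, frames=[5,3,1] (faults so far: 5)
  step 7: ref 1 -> HIT, frames=[5,3,1] (faults so far: 5)
  step 8: ref 1 -> HIT, frames=[5,3,1] (faults so far: 5)
  step 9: ref 1 -> HIT, frames=[5,3,1] (faults so far: 5)
  FIFO total faults: 5
--- LRU ---
  step 0: ref 3 -> FAULT, frames=[3,-,-] (faults so far: 1)
  step 1: ref 4 -> FAULT, frames=[3,4,-] (faults so far: 2)
  step 2: ref 1 -> FAULT, frames=[3,4,1] (faults so far: 3)
  step 3: ref 5 -> FAULT, evict 3, frames=[5,4,1] (faults so far: 4)
  step 4: ref 1 -> HIT, frames=[5,4,1] (faults so far: 4)
  step 5: ref 3 -> FAULT, evict 4, frames=[5,3,1] (faults so far: 5)
  step 6: ref 1 -> HIT, frames=[5,3,1] (faults so far: 5)
  step 7: ref 1 -> HIT, frames=[5,3,1] (faults so far: 5)
  step 8: ref 1 -> HIT, frames=[5,3,1] (faults so far: 5)
  step 9: ref 1 -> HIT, frames=[5,3,1] (faults so far: 5)
  LRU total faults: 5
--- Optimal ---
  step 0: ref 3 -> FAULT, frames=[3,-,-] (faults so far: 1)
  step 1: ref 4 -> FAULT, frames=[3,4,-] (faults so far: 2)
  step 2: ref 1 -> FAULT, frames=[3,4,1] (faults so far: 3)
  step 3: ref 5 -> FAULT, evict 4, frames=[3,5,1] (faults so far: 4)
  step 4: ref 1 -> HIT, frames=[3,5,1] (faults so far: 4)
  step 5: ref 3 -> HIT, frames=[3,5,1] (faults so far: 4)
  step 6: ref 1 -> HIT, frames=[3,5,1] (faults so far: 4)
  step 7: ref 1 -> HIT, frames=[3,5,1] (faults so far: 4)
  step 8: ref 1 -> HIT, frames=[3,5,1] (faults so far: 4)
  step 9: ref 1 -> HIT, frames=[3,5,1] (faults so far: 4)
  Optimal total faults: 4

Answer: 5 5 4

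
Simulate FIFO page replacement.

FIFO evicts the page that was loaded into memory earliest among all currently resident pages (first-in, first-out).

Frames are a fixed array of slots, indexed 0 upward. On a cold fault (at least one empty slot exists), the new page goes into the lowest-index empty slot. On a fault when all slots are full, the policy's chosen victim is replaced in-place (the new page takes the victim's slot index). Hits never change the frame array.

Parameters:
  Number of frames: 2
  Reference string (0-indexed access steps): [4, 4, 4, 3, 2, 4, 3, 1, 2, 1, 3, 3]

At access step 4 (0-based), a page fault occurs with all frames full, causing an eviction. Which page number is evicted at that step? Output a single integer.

Answer: 4

Derivation:
Step 0: ref 4 -> FAULT, frames=[4,-]
Step 1: ref 4 -> HIT, frames=[4,-]
Step 2: ref 4 -> HIT, frames=[4,-]
Step 3: ref 3 -> FAULT, frames=[4,3]
Step 4: ref 2 -> FAULT, evict 4, frames=[2,3]
At step 4: evicted page 4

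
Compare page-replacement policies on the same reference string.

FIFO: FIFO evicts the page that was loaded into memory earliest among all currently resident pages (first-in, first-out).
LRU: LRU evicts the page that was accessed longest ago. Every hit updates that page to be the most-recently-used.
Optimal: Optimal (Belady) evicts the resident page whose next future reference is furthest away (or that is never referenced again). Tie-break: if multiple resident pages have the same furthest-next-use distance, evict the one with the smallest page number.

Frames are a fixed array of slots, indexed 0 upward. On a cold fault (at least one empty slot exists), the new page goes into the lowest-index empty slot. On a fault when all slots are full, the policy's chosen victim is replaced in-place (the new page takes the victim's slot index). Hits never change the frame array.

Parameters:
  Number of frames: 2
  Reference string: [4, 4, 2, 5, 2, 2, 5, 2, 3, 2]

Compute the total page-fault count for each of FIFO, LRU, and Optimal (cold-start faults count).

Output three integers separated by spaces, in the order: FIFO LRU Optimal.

Answer: 5 4 4

Derivation:
--- FIFO ---
  step 0: ref 4 -> FAULT, frames=[4,-] (faults so far: 1)
  step 1: ref 4 -> HIT, frames=[4,-] (faults so far: 1)
  step 2: ref 2 -> FAULT, frames=[4,2] (faults so far: 2)
  step 3: ref 5 -> FAULT, evict 4, frames=[5,2] (faults so far: 3)
  step 4: ref 2 -> HIT, frames=[5,2] (faults so far: 3)
  step 5: ref 2 -> HIT, frames=[5,2] (faults so far: 3)
  step 6: ref 5 -> HIT, frames=[5,2] (faults so far: 3)
  step 7: ref 2 -> HIT, frames=[5,2] (faults so far: 3)
  step 8: ref 3 -> FAULT, evict 2, frames=[5,3] (faults so far: 4)
  step 9: ref 2 -> FAULT, evict 5, frames=[2,3] (faults so far: 5)
  FIFO total faults: 5
--- LRU ---
  step 0: ref 4 -> FAULT, frames=[4,-] (faults so far: 1)
  step 1: ref 4 -> HIT, frames=[4,-] (faults so far: 1)
  step 2: ref 2 -> FAULT, frames=[4,2] (faults so far: 2)
  step 3: ref 5 -> FAULT, evict 4, frames=[5,2] (faults so far: 3)
  step 4: ref 2 -> HIT, frames=[5,2] (faults so far: 3)
  step 5: ref 2 -> HIT, frames=[5,2] (faults so far: 3)
  step 6: ref 5 -> HIT, frames=[5,2] (faults so far: 3)
  step 7: ref 2 -> HIT, frames=[5,2] (faults so far: 3)
  step 8: ref 3 -> FAULT, evict 5, frames=[3,2] (faults so far: 4)
  step 9: ref 2 -> HIT, frames=[3,2] (faults so far: 4)
  LRU total faults: 4
--- Optimal ---
  step 0: ref 4 -> FAULT, frames=[4,-] (faults so far: 1)
  step 1: ref 4 -> HIT, frames=[4,-] (faults so far: 1)
  step 2: ref 2 -> FAULT, frames=[4,2] (faults so far: 2)
  step 3: ref 5 -> FAULT, evict 4, frames=[5,2] (faults so far: 3)
  step 4: ref 2 -> HIT, frames=[5,2] (faults so far: 3)
  step 5: ref 2 -> HIT, frames=[5,2] (faults so far: 3)
  step 6: ref 5 -> HIT, frames=[5,2] (faults so far: 3)
  step 7: ref 2 -> HIT, frames=[5,2] (faults so far: 3)
  step 8: ref 3 -> FAULT, evict 5, frames=[3,2] (faults so far: 4)
  step 9: ref 2 -> HIT, frames=[3,2] (faults so far: 4)
  Optimal total faults: 4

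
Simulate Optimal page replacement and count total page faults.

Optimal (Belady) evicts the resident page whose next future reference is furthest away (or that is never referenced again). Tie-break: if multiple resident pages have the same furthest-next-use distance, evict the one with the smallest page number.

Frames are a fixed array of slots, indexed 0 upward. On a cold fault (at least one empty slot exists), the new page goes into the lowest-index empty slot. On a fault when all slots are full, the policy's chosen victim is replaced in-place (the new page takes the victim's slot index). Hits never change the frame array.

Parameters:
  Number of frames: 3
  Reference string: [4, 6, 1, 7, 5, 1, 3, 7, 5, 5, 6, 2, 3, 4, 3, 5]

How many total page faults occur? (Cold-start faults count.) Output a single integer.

Answer: 9

Derivation:
Step 0: ref 4 → FAULT, frames=[4,-,-]
Step 1: ref 6 → FAULT, frames=[4,6,-]
Step 2: ref 1 → FAULT, frames=[4,6,1]
Step 3: ref 7 → FAULT (evict 4), frames=[7,6,1]
Step 4: ref 5 → FAULT (evict 6), frames=[7,5,1]
Step 5: ref 1 → HIT, frames=[7,5,1]
Step 6: ref 3 → FAULT (evict 1), frames=[7,5,3]
Step 7: ref 7 → HIT, frames=[7,5,3]
Step 8: ref 5 → HIT, frames=[7,5,3]
Step 9: ref 5 → HIT, frames=[7,5,3]
Step 10: ref 6 → FAULT (evict 7), frames=[6,5,3]
Step 11: ref 2 → FAULT (evict 6), frames=[2,5,3]
Step 12: ref 3 → HIT, frames=[2,5,3]
Step 13: ref 4 → FAULT (evict 2), frames=[4,5,3]
Step 14: ref 3 → HIT, frames=[4,5,3]
Step 15: ref 5 → HIT, frames=[4,5,3]
Total faults: 9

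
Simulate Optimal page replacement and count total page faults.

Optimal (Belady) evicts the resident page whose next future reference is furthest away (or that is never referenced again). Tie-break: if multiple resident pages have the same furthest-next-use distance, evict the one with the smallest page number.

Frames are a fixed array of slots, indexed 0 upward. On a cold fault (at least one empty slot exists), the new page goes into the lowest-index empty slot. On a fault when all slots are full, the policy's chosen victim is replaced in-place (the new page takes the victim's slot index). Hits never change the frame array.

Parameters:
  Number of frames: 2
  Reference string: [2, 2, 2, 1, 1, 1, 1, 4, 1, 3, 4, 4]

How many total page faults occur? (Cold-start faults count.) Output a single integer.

Step 0: ref 2 → FAULT, frames=[2,-]
Step 1: ref 2 → HIT, frames=[2,-]
Step 2: ref 2 → HIT, frames=[2,-]
Step 3: ref 1 → FAULT, frames=[2,1]
Step 4: ref 1 → HIT, frames=[2,1]
Step 5: ref 1 → HIT, frames=[2,1]
Step 6: ref 1 → HIT, frames=[2,1]
Step 7: ref 4 → FAULT (evict 2), frames=[4,1]
Step 8: ref 1 → HIT, frames=[4,1]
Step 9: ref 3 → FAULT (evict 1), frames=[4,3]
Step 10: ref 4 → HIT, frames=[4,3]
Step 11: ref 4 → HIT, frames=[4,3]
Total faults: 4

Answer: 4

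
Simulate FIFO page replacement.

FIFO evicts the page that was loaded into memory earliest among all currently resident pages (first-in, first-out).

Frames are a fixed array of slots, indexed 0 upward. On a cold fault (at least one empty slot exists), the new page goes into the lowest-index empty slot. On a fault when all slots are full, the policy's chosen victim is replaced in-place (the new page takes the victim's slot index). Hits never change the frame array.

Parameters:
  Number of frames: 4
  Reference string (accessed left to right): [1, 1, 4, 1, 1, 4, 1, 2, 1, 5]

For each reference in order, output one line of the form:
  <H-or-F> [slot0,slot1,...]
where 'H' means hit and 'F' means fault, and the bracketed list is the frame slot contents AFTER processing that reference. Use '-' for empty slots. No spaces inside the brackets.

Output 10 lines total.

F [1,-,-,-]
H [1,-,-,-]
F [1,4,-,-]
H [1,4,-,-]
H [1,4,-,-]
H [1,4,-,-]
H [1,4,-,-]
F [1,4,2,-]
H [1,4,2,-]
F [1,4,2,5]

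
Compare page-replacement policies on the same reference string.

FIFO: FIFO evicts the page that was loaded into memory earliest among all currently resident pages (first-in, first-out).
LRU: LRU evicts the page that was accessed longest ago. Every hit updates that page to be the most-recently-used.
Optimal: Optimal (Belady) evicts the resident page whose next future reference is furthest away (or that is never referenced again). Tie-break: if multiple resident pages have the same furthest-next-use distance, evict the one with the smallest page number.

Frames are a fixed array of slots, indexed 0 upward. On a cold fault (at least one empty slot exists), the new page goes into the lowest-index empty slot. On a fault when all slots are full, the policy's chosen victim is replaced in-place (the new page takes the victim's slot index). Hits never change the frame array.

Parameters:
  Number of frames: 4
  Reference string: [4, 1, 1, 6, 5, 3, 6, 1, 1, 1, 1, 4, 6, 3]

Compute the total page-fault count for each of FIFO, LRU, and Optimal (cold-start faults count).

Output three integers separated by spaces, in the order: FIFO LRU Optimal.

Answer: 6 6 5

Derivation:
--- FIFO ---
  step 0: ref 4 -> FAULT, frames=[4,-,-,-] (faults so far: 1)
  step 1: ref 1 -> FAULT, frames=[4,1,-,-] (faults so far: 2)
  step 2: ref 1 -> HIT, frames=[4,1,-,-] (faults so far: 2)
  step 3: ref 6 -> FAULT, frames=[4,1,6,-] (faults so far: 3)
  step 4: ref 5 -> FAULT, frames=[4,1,6,5] (faults so far: 4)
  step 5: ref 3 -> FAULT, evict 4, frames=[3,1,6,5] (faults so far: 5)
  step 6: ref 6 -> HIT, frames=[3,1,6,5] (faults so far: 5)
  step 7: ref 1 -> HIT, frames=[3,1,6,5] (faults so far: 5)
  step 8: ref 1 -> HIT, frames=[3,1,6,5] (faults so far: 5)
  step 9: ref 1 -> HIT, frames=[3,1,6,5] (faults so far: 5)
  step 10: ref 1 -> HIT, frames=[3,1,6,5] (faults so far: 5)
  step 11: ref 4 -> FAULT, evict 1, frames=[3,4,6,5] (faults so far: 6)
  step 12: ref 6 -> HIT, frames=[3,4,6,5] (faults so far: 6)
  step 13: ref 3 -> HIT, frames=[3,4,6,5] (faults so far: 6)
  FIFO total faults: 6
--- LRU ---
  step 0: ref 4 -> FAULT, frames=[4,-,-,-] (faults so far: 1)
  step 1: ref 1 -> FAULT, frames=[4,1,-,-] (faults so far: 2)
  step 2: ref 1 -> HIT, frames=[4,1,-,-] (faults so far: 2)
  step 3: ref 6 -> FAULT, frames=[4,1,6,-] (faults so far: 3)
  step 4: ref 5 -> FAULT, frames=[4,1,6,5] (faults so far: 4)
  step 5: ref 3 -> FAULT, evict 4, frames=[3,1,6,5] (faults so far: 5)
  step 6: ref 6 -> HIT, frames=[3,1,6,5] (faults so far: 5)
  step 7: ref 1 -> HIT, frames=[3,1,6,5] (faults so far: 5)
  step 8: ref 1 -> HIT, frames=[3,1,6,5] (faults so far: 5)
  step 9: ref 1 -> HIT, frames=[3,1,6,5] (faults so far: 5)
  step 10: ref 1 -> HIT, frames=[3,1,6,5] (faults so far: 5)
  step 11: ref 4 -> FAULT, evict 5, frames=[3,1,6,4] (faults so far: 6)
  step 12: ref 6 -> HIT, frames=[3,1,6,4] (faults so far: 6)
  step 13: ref 3 -> HIT, frames=[3,1,6,4] (faults so far: 6)
  LRU total faults: 6
--- Optimal ---
  step 0: ref 4 -> FAULT, frames=[4,-,-,-] (faults so far: 1)
  step 1: ref 1 -> FAULT, frames=[4,1,-,-] (faults so far: 2)
  step 2: ref 1 -> HIT, frames=[4,1,-,-] (faults so far: 2)
  step 3: ref 6 -> FAULT, frames=[4,1,6,-] (faults so far: 3)
  step 4: ref 5 -> FAULT, frames=[4,1,6,5] (faults so far: 4)
  step 5: ref 3 -> FAULT, evict 5, frames=[4,1,6,3] (faults so far: 5)
  step 6: ref 6 -> HIT, frames=[4,1,6,3] (faults so far: 5)
  step 7: ref 1 -> HIT, frames=[4,1,6,3] (faults so far: 5)
  step 8: ref 1 -> HIT, frames=[4,1,6,3] (faults so far: 5)
  step 9: ref 1 -> HIT, frames=[4,1,6,3] (faults so far: 5)
  step 10: ref 1 -> HIT, frames=[4,1,6,3] (faults so far: 5)
  step 11: ref 4 -> HIT, frames=[4,1,6,3] (faults so far: 5)
  step 12: ref 6 -> HIT, frames=[4,1,6,3] (faults so far: 5)
  step 13: ref 3 -> HIT, frames=[4,1,6,3] (faults so far: 5)
  Optimal total faults: 5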